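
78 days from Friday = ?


Start: Friday (index 4)
(4 + 78) mod 7
= 82 mod 7
= 5
Index 5 → Saturday

Saturday


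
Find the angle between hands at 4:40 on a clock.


Hour hand = 4×30 + 40×0.5 = 140.0°
Minute hand = 40×6 = 240°
Difference = |140.0 - 240| = 100.0°

100.0°


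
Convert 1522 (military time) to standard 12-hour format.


Hour: 15
15 - 12 = 3 → PM

3:22 PM


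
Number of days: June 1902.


Month: June (month 6)
June has 30 days

30 days


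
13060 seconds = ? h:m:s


Hours: 13060 ÷ 3600 = 3 remainder 2260
Minutes: 2260 ÷ 60 = 37 remainder 40
Seconds: 40

3h 37m 40s


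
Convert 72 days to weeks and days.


10 weeks 2 days

Weeks: 72 ÷ 7 = 10 remainder 2


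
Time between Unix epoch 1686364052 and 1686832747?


468695 seconds (130.2 hours / 5.42 days)

Difference = 1686832747 - 1686364052 = 468695 seconds
In hours: 468695 / 3600 ≈ 130.2
In days: 468695 / 86400 ≈ 5.42


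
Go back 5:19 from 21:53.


16:34

Start: 1313 minutes from midnight
Subtract: 319 minutes
Remaining: 1313 - 319 = 994
Hours: 16, Minutes: 34


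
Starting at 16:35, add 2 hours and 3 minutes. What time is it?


18:38

Start: 995 minutes from midnight
Add: 123 minutes
Total: 1118 minutes
Hours: 1118 ÷ 60 = 18 remainder 38


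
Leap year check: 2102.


Rules: divisible by 4 AND (not by 100 OR by 400)
2102 ÷ 4 = 525 remainder 2 → not divisible by 4
Not divisible by 4 → not a leap year

No


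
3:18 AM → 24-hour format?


Input: 3:18 AM
AM hour stays: 3

03:18


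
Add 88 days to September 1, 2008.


November 28, 2008

Start: September 1, 2008
Add 88 days
September 1 → October 1: 30 - 1 + 1 = 30 days (88 - 30 = 58 left)
October 1 → November 1: 31 - 1 + 1 = 31 days (58 - 31 = 27 left)
November 1 + 27 = November 28, 2008


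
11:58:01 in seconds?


43081 seconds

Hours: 11 × 3600 = 39600
Minutes: 58 × 60 = 3480
Seconds: 1
Total = 39600 + 3480 + 1 = 43081


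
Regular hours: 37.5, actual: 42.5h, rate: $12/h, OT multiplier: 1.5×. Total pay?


$540.00

Regular: 37.5h × $12 = $450.00
Overtime: 42.5 - 37.5 = 5.0h
OT pay: 5.0h × $12 × 1.5 = $90.00
Total = $450.00 + $90.00 = $540.00


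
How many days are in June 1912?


30 days

Month: June (month 6)
June has 30 days


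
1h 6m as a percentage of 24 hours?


Total minutes: 1×60 + 6 = 66
Day = 24×60 = 1440 minutes
Fraction = 66/1440 ≈ 0.0458
As a percentage: 66/1440 × 100 ≈ 4.58%

0.0458 (4.58%)


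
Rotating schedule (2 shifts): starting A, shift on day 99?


Shift A

Shifts: A, B
Start: A (index 0)
Day 99: (0 + 99 - 1) mod 2
= 98 mod 2
= 0
Index 0 → shift A


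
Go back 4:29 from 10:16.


05:47

Start: 616 minutes from midnight
Subtract: 269 minutes
Remaining: 616 - 269 = 347
Hours: 5, Minutes: 47


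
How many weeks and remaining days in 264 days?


37 weeks 5 days

Weeks: 264 ÷ 7 = 37 remainder 5


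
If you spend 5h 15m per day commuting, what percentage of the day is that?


Time: 315 minutes
Day: 1440 minutes
Percentage = (315/1440) × 100 ≈ 21.9%

21.9%


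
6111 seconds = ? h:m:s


1h 41m 51s

Hours: 6111 ÷ 3600 = 1 remainder 2511
Minutes: 2511 ÷ 60 = 41 remainder 51
Seconds: 51


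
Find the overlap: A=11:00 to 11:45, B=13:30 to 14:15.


0 minutes

Meeting A: 660-705 (in minutes from midnight)
Meeting B: 810-855
Overlap start = max(660, 810) = 810
Overlap end = min(705, 855) = 705
Overlap = max(0, 705 - 810) = 0 min


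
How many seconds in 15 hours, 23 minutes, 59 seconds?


55439 seconds

Hours: 15 × 3600 = 54000
Minutes: 23 × 60 = 1380
Seconds: 59
Total = 54000 + 1380 + 59 = 55439


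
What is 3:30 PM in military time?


Input: 3:30 PM
PM: 3 + 12 = 15

15:30


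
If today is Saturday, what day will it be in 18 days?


Wednesday

Start: Saturday (index 5)
(5 + 18) mod 7
= 23 mod 7
= 2
Index 2 → Wednesday


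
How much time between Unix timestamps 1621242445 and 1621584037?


Difference = 1621584037 - 1621242445 = 341592 seconds
In hours: 341592 / 3600 ≈ 94.9
In days: 341592 / 86400 ≈ 3.95

341592 seconds (94.9 hours / 3.95 days)


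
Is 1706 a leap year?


Rules: divisible by 4 AND (not by 100 OR by 400)
1706 ÷ 4 = 426 remainder 2 → not divisible by 4
Not divisible by 4 → not a leap year

No


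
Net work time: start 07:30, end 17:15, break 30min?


9h 15m (555 minutes)

Total time = (17×60+15) - (7×60+30)
= 1035 - 450 = 585 min
Minus break: 585 - 30 = 555 min
= 9h 15m


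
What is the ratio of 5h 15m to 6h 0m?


Duration 1: 315 minutes
Duration 2: 360 minutes
Ratio = 315:360
GCD = 45
Simplified = 7:8
As a decimal: 7/8 ≈ 0.88

7:8 (0.88)


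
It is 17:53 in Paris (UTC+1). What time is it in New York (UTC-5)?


Time difference = UTC-5 - UTC+1 = -6 hours
New hour = (17 -6) mod 24
= 11 mod 24 = 11
Minutes unchanged → 11:53

11:53


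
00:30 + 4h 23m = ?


Start: 30 minutes from midnight
Add: 263 minutes
Total: 293 minutes
Hours: 293 ÷ 60 = 4 remainder 53

04:53


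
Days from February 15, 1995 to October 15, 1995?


242 days

From February 15, 1995 to October 15, 1995
Rest of February 1995: 28 - 15 = 13
Full months: March 31, April 30, May 31, June 30, July 31, August 31, September 30
Days into October 1995: 15
Total = 13 + 31 + 30 + 31 + 30 + 31 + 31 + 30 + 15 = 242 days


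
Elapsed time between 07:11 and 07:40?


End time in minutes: 7×60 + 40 = 460
Start time in minutes: 7×60 + 11 = 431
Difference = 460 - 431 = 29 minutes
= 0 hours 29 minutes

0h 29m


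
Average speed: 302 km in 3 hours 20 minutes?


90.6 km/h

Distance: 302 km
Time: 3h 20m = 200 min = 200/60 = 10/3 hours
Speed = 302 ÷ (10/3) = 302 × 3 / 10 = 906/10 = 90.6 km/h


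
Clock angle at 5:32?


Hour hand = 5×30 + 32×0.5 = 166.0°
Minute hand = 32×6 = 192°
Difference = |166.0 - 192| = 26.0°

26.0°


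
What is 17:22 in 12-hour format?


5:22 PM

Hour: 17
17 - 12 = 5 → PM


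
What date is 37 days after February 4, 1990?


March 13, 1990

Start: February 4, 1990
Add 37 days
February 4 → March 1: 28 - 4 + 1 = 25 days (37 - 25 = 12 left)
March 1 + 12 = March 13, 1990


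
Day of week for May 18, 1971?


Tuesday

Zeller's congruence:
q=18, m=5, k=71, j=19
h = (18 + ⌊13×6/5⌋ + 71 + ⌊71/4⌋ + ⌊19/4⌋ - 2×19) mod 7
= (18 + 15 + 71 + 17 + 4 - 38) mod 7
= 87 mod 7 = 3
h=3 → Tuesday


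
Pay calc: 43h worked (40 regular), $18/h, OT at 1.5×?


Regular: 40h × $18 = $720.00
Overtime: 43 - 40 = 3h
OT pay: 3h × $18 × 1.5 = $81.00
Total = $720.00 + $81.00 = $801.00

$801.00


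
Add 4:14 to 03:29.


Start: 209 minutes from midnight
Add: 254 minutes
Total: 463 minutes
Hours: 463 ÷ 60 = 7 remainder 43

07:43


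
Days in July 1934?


31 days

Month: July (month 7)
July has 31 days


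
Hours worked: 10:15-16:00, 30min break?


Total time = (16×60+0) - (10×60+15)
= 960 - 615 = 345 min
Minus break: 345 - 30 = 315 min
= 5h 15m

5h 15m (315 minutes)


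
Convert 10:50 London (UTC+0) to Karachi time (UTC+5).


Time difference = UTC+5 - UTC+0 = +5 hours
New hour = (10 + 5) mod 24
= 15 mod 24 = 15
Minutes unchanged → 15:50

15:50


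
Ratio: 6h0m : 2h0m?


3:1 (3.00)

Duration 1: 360 minutes
Duration 2: 120 minutes
Ratio = 360:120
GCD = 120
Simplified = 3:1
As a decimal: 3/1 = 3.00


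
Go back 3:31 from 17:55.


Start: 1075 minutes from midnight
Subtract: 211 minutes
Remaining: 1075 - 211 = 864
Hours: 14, Minutes: 24

14:24


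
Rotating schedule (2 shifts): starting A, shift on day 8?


Shifts: A, B
Start: A (index 0)
Day 8: (0 + 8 - 1) mod 2
= 7 mod 2
= 1
Index 1 → shift B

Shift B


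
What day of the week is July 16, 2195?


Thursday

Zeller's congruence:
q=16, m=7, k=95, j=21
h = (16 + ⌊13×8/5⌋ + 95 + ⌊95/4⌋ + ⌊21/4⌋ - 2×21) mod 7
= (16 + 20 + 95 + 23 + 5 - 42) mod 7
= 117 mod 7 = 5
h=5 → Thursday


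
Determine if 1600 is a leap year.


Rules: divisible by 4 AND (not by 100 OR by 400)
1600 ÷ 4 = 400 exactly → divisible by 4
1600 ÷ 100 = 16 exactly → divisible by 100
1600 ÷ 400 = 4 exactly → divisible by 400
Divisible by 400 → leap year

Yes


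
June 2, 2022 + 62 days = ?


Start: June 2, 2022
Add 62 days
June 2 → July 1: 30 - 2 + 1 = 29 days (62 - 29 = 33 left)
July 1 → August 1: 31 - 1 + 1 = 31 days (33 - 31 = 2 left)
August 1 + 2 = August 3, 2022

August 3, 2022


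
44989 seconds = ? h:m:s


Hours: 44989 ÷ 3600 = 12 remainder 1789
Minutes: 1789 ÷ 60 = 29 remainder 49
Seconds: 49

12h 29m 49s


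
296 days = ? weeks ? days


42 weeks 2 days

Weeks: 296 ÷ 7 = 42 remainder 2


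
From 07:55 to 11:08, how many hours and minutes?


3h 13m

End time in minutes: 11×60 + 8 = 668
Start time in minutes: 7×60 + 55 = 475
Difference = 668 - 475 = 193 minutes
= 3 hours 13 minutes


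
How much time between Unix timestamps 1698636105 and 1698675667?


Difference = 1698675667 - 1698636105 = 39562 seconds
In hours: 39562 / 3600 ≈ 11.0
In days: 39562 / 86400 ≈ 0.46

39562 seconds (11.0 hours / 0.46 days)


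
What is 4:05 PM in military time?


16:05

Input: 4:05 PM
PM: 4 + 12 = 16


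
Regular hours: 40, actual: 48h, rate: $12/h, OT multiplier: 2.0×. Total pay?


Regular: 40h × $12 = $480.00
Overtime: 48 - 40 = 8h
OT pay: 8h × $12 × 2.0 = $192.00
Total = $480.00 + $192.00 = $672.00

$672.00


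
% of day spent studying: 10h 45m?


44.8%

Time: 645 minutes
Day: 1440 minutes
Percentage = (645/1440) × 100 ≈ 44.8%


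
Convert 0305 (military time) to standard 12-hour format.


Hour: 3
3 < 12 → AM

3:05 AM


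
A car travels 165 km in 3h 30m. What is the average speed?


47.1 km/h

Distance: 165 km
Time: 3h 30m = 210 min = 210/60 = 7/2 hours
Speed = 165 ÷ (7/2) = 165 × 2 / 7 = 330/7 ≈ 47.1 km/h


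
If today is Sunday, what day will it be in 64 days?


Start: Sunday (index 6)
(6 + 64) mod 7
= 70 mod 7
= 0
Index 0 → Monday

Monday


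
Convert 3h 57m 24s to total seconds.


14244 seconds

Hours: 3 × 3600 = 10800
Minutes: 57 × 60 = 3420
Seconds: 24
Total = 10800 + 3420 + 24 = 14244


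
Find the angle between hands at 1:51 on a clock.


Hour hand = 1×30 + 51×0.5 = 55.5°
Minute hand = 51×6 = 306°
Difference = |55.5 - 306| = 250.5°
Since > 180°: 360 - 250.5 = 109.5°

109.5°


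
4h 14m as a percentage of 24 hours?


Total minutes: 4×60 + 14 = 254
Day = 24×60 = 1440 minutes
Fraction = 254/1440 ≈ 0.1764
As a percentage: 254/1440 × 100 ≈ 17.64%

0.1764 (17.64%)


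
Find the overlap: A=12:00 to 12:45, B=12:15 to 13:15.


30 minutes

Meeting A: 720-765 (in minutes from midnight)
Meeting B: 735-795
Overlap start = max(720, 735) = 735
Overlap end = min(765, 795) = 765
Overlap = max(0, 765 - 735) = 30 min


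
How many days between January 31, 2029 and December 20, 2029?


From January 31, 2029 to December 20, 2029
Rest of January 2029: 31 - 31 = 0
Full months: February 2029 28, March 31, April 30, May 31, June 30, July 31, August 31, September 30, October 31, November 30
Days into December 2029: 20
Total = 0 + 28 + 31 + 30 + 31 + 30 + 31 + 31 + 30 + 31 + 30 + 20 = 323 days

323 days


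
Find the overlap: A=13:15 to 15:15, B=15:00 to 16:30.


Meeting A: 795-915 (in minutes from midnight)
Meeting B: 900-990
Overlap start = max(795, 900) = 900
Overlap end = min(915, 990) = 915
Overlap = max(0, 915 - 900) = 15 min

15 minutes


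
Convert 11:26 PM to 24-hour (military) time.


23:26

Input: 11:26 PM
PM: 11 + 12 = 23


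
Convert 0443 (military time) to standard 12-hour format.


Hour: 4
4 < 12 → AM

4:43 AM


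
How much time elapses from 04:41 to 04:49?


End time in minutes: 4×60 + 49 = 289
Start time in minutes: 4×60 + 41 = 281
Difference = 289 - 281 = 8 minutes
= 0 hours 8 minutes

0h 8m


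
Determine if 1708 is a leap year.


Yes

Rules: divisible by 4 AND (not by 100 OR by 400)
1708 ÷ 4 = 427 exactly → divisible by 4
1708 ÷ 100 = 17 remainder 8 → not divisible by 100
Divisible by 4 but not by 100 → leap year


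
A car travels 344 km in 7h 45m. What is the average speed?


44.4 km/h

Distance: 344 km
Time: 7h 45m = 465 min = 465/60 = 31/4 hours
Speed = 344 ÷ (31/4) = 344 × 4 / 31 = 1376/31 ≈ 44.4 km/h


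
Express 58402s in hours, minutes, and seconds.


16h 13m 22s

Hours: 58402 ÷ 3600 = 16 remainder 802
Minutes: 802 ÷ 60 = 13 remainder 22
Seconds: 22


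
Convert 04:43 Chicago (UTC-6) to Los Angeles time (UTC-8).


02:43

Time difference = UTC-8 - UTC-6 = -2 hours
New hour = (4 -2) mod 24
= 2 mod 24 = 2
Minutes unchanged → 02:43


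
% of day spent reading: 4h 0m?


Time: 240 minutes
Day: 1440 minutes
Percentage = (240/1440) × 100 ≈ 16.7%

16.7%


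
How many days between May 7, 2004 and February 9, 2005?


278 days

From May 7, 2004 to February 9, 2005
Rest of May 2004: 31 - 7 = 24
Full months: June 30, July 31, August 31, September 30, October 31, November 30, December 31, January 31
Days into February 2005: 9
Total = 24 + 30 + 31 + 31 + 30 + 31 + 30 + 31 + 31 + 9 = 278 days


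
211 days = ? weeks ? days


Weeks: 211 ÷ 7 = 30 remainder 1

30 weeks 1 days


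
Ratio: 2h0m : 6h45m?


Duration 1: 120 minutes
Duration 2: 405 minutes
Ratio = 120:405
GCD = 15
Simplified = 8:27
As a decimal: 8/27 ≈ 0.30

8:27 (0.30)


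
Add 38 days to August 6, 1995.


Start: August 6, 1995
Add 38 days
August 6 → September 1: 31 - 6 + 1 = 26 days (38 - 26 = 12 left)
September 1 + 12 = September 13, 1995

September 13, 1995


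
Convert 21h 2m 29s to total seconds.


Hours: 21 × 3600 = 75600
Minutes: 2 × 60 = 120
Seconds: 29
Total = 75600 + 120 + 29 = 75749

75749 seconds


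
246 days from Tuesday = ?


Start: Tuesday (index 1)
(1 + 246) mod 7
= 247 mod 7
= 2
Index 2 → Wednesday

Wednesday


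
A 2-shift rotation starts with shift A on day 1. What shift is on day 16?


Shift B

Shifts: A, B
Start: A (index 0)
Day 16: (0 + 16 - 1) mod 2
= 15 mod 2
= 1
Index 1 → shift B


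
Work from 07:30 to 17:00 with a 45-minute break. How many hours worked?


8h 45m (525 minutes)

Total time = (17×60+0) - (7×60+30)
= 1020 - 450 = 570 min
Minus break: 570 - 45 = 525 min
= 8h 45m


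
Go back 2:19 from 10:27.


08:08

Start: 627 minutes from midnight
Subtract: 139 minutes
Remaining: 627 - 139 = 488
Hours: 8, Minutes: 8


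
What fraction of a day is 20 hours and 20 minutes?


Total minutes: 20×60 + 20 = 1220
Day = 24×60 = 1440 minutes
Fraction = 1220/1440 ≈ 0.8472
As a percentage: 1220/1440 × 100 ≈ 84.72%

0.8472 (84.72%)


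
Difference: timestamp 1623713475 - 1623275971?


437504 seconds (121.5 hours / 5.06 days)

Difference = 1623713475 - 1623275971 = 437504 seconds
In hours: 437504 / 3600 ≈ 121.5
In days: 437504 / 86400 ≈ 5.06


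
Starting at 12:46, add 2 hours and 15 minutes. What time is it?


Start: 766 minutes from midnight
Add: 135 minutes
Total: 901 minutes
Hours: 901 ÷ 60 = 15 remainder 1

15:01


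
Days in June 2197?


30 days

Month: June (month 6)
June has 30 days


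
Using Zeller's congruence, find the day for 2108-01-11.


Zeller's congruence:
q=11, m=13, k=7, j=21
h = (11 + ⌊13×14/5⌋ + 7 + ⌊7/4⌋ + ⌊21/4⌋ - 2×21) mod 7
= (11 + 36 + 7 + 1 + 5 - 42) mod 7
= 18 mod 7 = 4
h=4 → Wednesday

Wednesday


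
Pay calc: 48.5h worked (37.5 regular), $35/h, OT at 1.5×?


Regular: 37.5h × $35 = $1312.50
Overtime: 48.5 - 37.5 = 11.0h
OT pay: 11.0h × $35 × 1.5 = $577.50
Total = $1312.50 + $577.50 = $1890.00

$1890.00


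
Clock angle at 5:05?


Hour hand = 5×30 + 5×0.5 = 152.5°
Minute hand = 5×6 = 30°
Difference = |152.5 - 30| = 122.5°

122.5°


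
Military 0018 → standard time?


Hour: 0
0 → 12 AM (midnight)

12:18 AM


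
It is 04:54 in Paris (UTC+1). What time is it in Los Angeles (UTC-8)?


Time difference = UTC-8 - UTC+1 = -9 hours
New hour = (4 -9) mod 24
= -5 mod 24 = 19
Minutes unchanged → 19:54; -5 < 0 → previous day

19:54 (previous day)


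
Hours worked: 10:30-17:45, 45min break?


6h 30m (390 minutes)

Total time = (17×60+45) - (10×60+30)
= 1065 - 630 = 435 min
Minus break: 435 - 45 = 390 min
= 6h 30m


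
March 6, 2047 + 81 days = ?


May 26, 2047

Start: March 6, 2047
Add 81 days
March 6 → April 1: 31 - 6 + 1 = 26 days (81 - 26 = 55 left)
April 1 → May 1: 30 - 1 + 1 = 30 days (55 - 30 = 25 left)
May 1 + 25 = May 26, 2047


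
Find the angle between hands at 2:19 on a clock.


44.5°

Hour hand = 2×30 + 19×0.5 = 69.5°
Minute hand = 19×6 = 114°
Difference = |69.5 - 114| = 44.5°


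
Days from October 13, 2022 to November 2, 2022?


20 days

From October 13, 2022 to November 2, 2022
Rest of October 2022: 31 - 13 = 18
Days into November 2022: 2
Total = 18 + 2 = 20 days


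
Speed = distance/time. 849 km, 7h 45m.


109.5 km/h

Distance: 849 km
Time: 7h 45m = 465 min = 465/60 = 31/4 hours
Speed = 849 ÷ (31/4) = 849 × 4 / 31 = 3396/31 ≈ 109.5 km/h


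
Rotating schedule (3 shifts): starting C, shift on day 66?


Shift B

Shifts: A, B, C
Start: C (index 2)
Day 66: (2 + 66 - 1) mod 3
= 67 mod 3
= 1
Index 1 → shift B


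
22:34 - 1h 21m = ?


21:13

Start: 1354 minutes from midnight
Subtract: 81 minutes
Remaining: 1354 - 81 = 1273
Hours: 21, Minutes: 13


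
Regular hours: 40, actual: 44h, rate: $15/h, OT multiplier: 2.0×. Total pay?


$720.00

Regular: 40h × $15 = $600.00
Overtime: 44 - 40 = 4h
OT pay: 4h × $15 × 2.0 = $120.00
Total = $600.00 + $120.00 = $720.00


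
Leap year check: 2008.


Yes

Rules: divisible by 4 AND (not by 100 OR by 400)
2008 ÷ 4 = 502 exactly → divisible by 4
2008 ÷ 100 = 20 remainder 8 → not divisible by 100
Divisible by 4 but not by 100 → leap year


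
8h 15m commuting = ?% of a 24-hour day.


Time: 495 minutes
Day: 1440 minutes
Percentage = (495/1440) × 100 ≈ 34.4%

34.4%


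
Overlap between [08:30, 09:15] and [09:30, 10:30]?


Meeting A: 510-555 (in minutes from midnight)
Meeting B: 570-630
Overlap start = max(510, 570) = 570
Overlap end = min(555, 630) = 555
Overlap = max(0, 555 - 570) = 0 min

0 minutes


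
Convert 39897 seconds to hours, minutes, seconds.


Hours: 39897 ÷ 3600 = 11 remainder 297
Minutes: 297 ÷ 60 = 4 remainder 57
Seconds: 57

11h 4m 57s


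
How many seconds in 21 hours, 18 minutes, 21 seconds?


Hours: 21 × 3600 = 75600
Minutes: 18 × 60 = 1080
Seconds: 21
Total = 75600 + 1080 + 21 = 76701

76701 seconds


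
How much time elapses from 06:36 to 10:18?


3h 42m

End time in minutes: 10×60 + 18 = 618
Start time in minutes: 6×60 + 36 = 396
Difference = 618 - 396 = 222 minutes
= 3 hours 42 minutes


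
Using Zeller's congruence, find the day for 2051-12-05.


Zeller's congruence:
q=5, m=12, k=51, j=20
h = (5 + ⌊13×13/5⌋ + 51 + ⌊51/4⌋ + ⌊20/4⌋ - 2×20) mod 7
= (5 + 33 + 51 + 12 + 5 - 40) mod 7
= 66 mod 7 = 3
h=3 → Tuesday

Tuesday


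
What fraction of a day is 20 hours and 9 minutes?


Total minutes: 20×60 + 9 = 1209
Day = 24×60 = 1440 minutes
Fraction = 1209/1440 ≈ 0.8396
As a percentage: 1209/1440 × 100 ≈ 83.96%

0.8396 (83.96%)


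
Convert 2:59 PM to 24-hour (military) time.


Input: 2:59 PM
PM: 2 + 12 = 14

14:59


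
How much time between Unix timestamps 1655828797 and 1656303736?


Difference = 1656303736 - 1655828797 = 474939 seconds
In hours: 474939 / 3600 ≈ 131.9
In days: 474939 / 86400 ≈ 5.50

474939 seconds (131.9 hours / 5.50 days)


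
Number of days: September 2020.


30 days

Month: September (month 9)
September has 30 days


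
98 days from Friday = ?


Start: Friday (index 4)
(4 + 98) mod 7
= 102 mod 7
= 4
Index 4 → Friday

Friday


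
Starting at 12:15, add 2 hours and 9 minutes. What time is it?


Start: 735 minutes from midnight
Add: 129 minutes
Total: 864 minutes
Hours: 864 ÷ 60 = 14 remainder 24

14:24


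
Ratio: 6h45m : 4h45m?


27:19 (1.42)

Duration 1: 405 minutes
Duration 2: 285 minutes
Ratio = 405:285
GCD = 15
Simplified = 27:19
As a decimal: 27/19 ≈ 1.42


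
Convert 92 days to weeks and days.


13 weeks 1 days

Weeks: 92 ÷ 7 = 13 remainder 1


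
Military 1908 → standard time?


7:08 PM

Hour: 19
19 - 12 = 7 → PM


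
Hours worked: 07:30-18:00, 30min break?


10h 0m (600 minutes)

Total time = (18×60+0) - (7×60+30)
= 1080 - 450 = 630 min
Minus break: 630 - 30 = 600 min
= 10h 0m


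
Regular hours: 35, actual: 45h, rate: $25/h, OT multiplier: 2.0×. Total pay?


Regular: 35h × $25 = $875.00
Overtime: 45 - 35 = 10h
OT pay: 10h × $25 × 2.0 = $500.00
Total = $875.00 + $500.00 = $1375.00

$1375.00


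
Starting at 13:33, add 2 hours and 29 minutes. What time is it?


Start: 813 minutes from midnight
Add: 149 minutes
Total: 962 minutes
Hours: 962 ÷ 60 = 16 remainder 2

16:02


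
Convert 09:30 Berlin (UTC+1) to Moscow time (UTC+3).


11:30

Time difference = UTC+3 - UTC+1 = +2 hours
New hour = (9 + 2) mod 24
= 11 mod 24 = 11
Minutes unchanged → 11:30


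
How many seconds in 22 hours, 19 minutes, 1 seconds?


80341 seconds

Hours: 22 × 3600 = 79200
Minutes: 19 × 60 = 1140
Seconds: 1
Total = 79200 + 1140 + 1 = 80341


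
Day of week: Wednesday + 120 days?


Start: Wednesday (index 2)
(2 + 120) mod 7
= 122 mod 7
= 3
Index 3 → Thursday

Thursday


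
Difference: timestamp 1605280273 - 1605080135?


200138 seconds (55.6 hours / 2.32 days)

Difference = 1605280273 - 1605080135 = 200138 seconds
In hours: 200138 / 3600 ≈ 55.6
In days: 200138 / 86400 ≈ 2.32


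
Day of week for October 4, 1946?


Friday

Zeller's congruence:
q=4, m=10, k=46, j=19
h = (4 + ⌊13×11/5⌋ + 46 + ⌊46/4⌋ + ⌊19/4⌋ - 2×19) mod 7
= (4 + 28 + 46 + 11 + 4 - 38) mod 7
= 55 mod 7 = 6
h=6 → Friday


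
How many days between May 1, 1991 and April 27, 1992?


From May 1, 1991 to April 27, 1992
Rest of May 1991: 31 - 1 = 30
Full months: June 30, July 31, August 31, September 30, October 31, November 30, December 31, January 31, February 1992 29, March 31
Days into April 1992: 27
Total = 30 + 30 + 31 + 31 + 30 + 31 + 30 + 31 + 31 + 29 + 31 + 27 = 362 days

362 days


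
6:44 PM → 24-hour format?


Input: 6:44 PM
PM: 6 + 12 = 18

18:44


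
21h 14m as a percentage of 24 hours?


0.8847 (88.47%)

Total minutes: 21×60 + 14 = 1274
Day = 24×60 = 1440 minutes
Fraction = 1274/1440 ≈ 0.8847
As a percentage: 1274/1440 × 100 ≈ 88.47%


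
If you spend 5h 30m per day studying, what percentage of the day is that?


Time: 330 minutes
Day: 1440 minutes
Percentage = (330/1440) × 100 ≈ 22.9%

22.9%


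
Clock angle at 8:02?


131.0°

Hour hand = 8×30 + 2×0.5 = 241.0°
Minute hand = 2×6 = 12°
Difference = |241.0 - 12| = 229.0°
Since > 180°: 360 - 229.0 = 131.0°


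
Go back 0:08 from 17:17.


17:09

Start: 1037 minutes from midnight
Subtract: 8 minutes
Remaining: 1037 - 8 = 1029
Hours: 17, Minutes: 9


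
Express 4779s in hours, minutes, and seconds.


Hours: 4779 ÷ 3600 = 1 remainder 1179
Minutes: 1179 ÷ 60 = 19 remainder 39
Seconds: 39

1h 19m 39s


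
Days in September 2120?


30 days

Month: September (month 9)
September has 30 days


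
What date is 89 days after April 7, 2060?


Start: April 7, 2060
Add 89 days
April 7 → May 1: 30 - 7 + 1 = 24 days (89 - 24 = 65 left)
May 1 → June 1: 31 - 1 + 1 = 31 days (65 - 31 = 34 left)
June 1 → July 1: 30 - 1 + 1 = 30 days (34 - 30 = 4 left)
July 1 + 4 = July 5, 2060

July 5, 2060


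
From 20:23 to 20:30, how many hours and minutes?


End time in minutes: 20×60 + 30 = 1230
Start time in minutes: 20×60 + 23 = 1223
Difference = 1230 - 1223 = 7 minutes
= 0 hours 7 minutes

0h 7m


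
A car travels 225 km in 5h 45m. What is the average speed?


39.1 km/h

Distance: 225 km
Time: 5h 45m = 345 min = 345/60 = 23/4 hours
Speed = 225 ÷ (23/4) = 225 × 4 / 23 = 900/23 ≈ 39.1 km/h


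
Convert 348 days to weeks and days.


Weeks: 348 ÷ 7 = 49 remainder 5

49 weeks 5 days


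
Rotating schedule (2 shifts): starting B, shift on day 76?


Shifts: A, B
Start: B (index 1)
Day 76: (1 + 76 - 1) mod 2
= 76 mod 2
= 0
Index 0 → shift A

Shift A


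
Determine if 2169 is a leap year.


No

Rules: divisible by 4 AND (not by 100 OR by 400)
2169 ÷ 4 = 542 remainder 1 → not divisible by 4
Not divisible by 4 → not a leap year


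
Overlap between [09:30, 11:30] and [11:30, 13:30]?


0 minutes

Meeting A: 570-690 (in minutes from midnight)
Meeting B: 690-810
Overlap start = max(570, 690) = 690
Overlap end = min(690, 810) = 690
Overlap = max(0, 690 - 690) = 0 min


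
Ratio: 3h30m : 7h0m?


1:2 (0.50)

Duration 1: 210 minutes
Duration 2: 420 minutes
Ratio = 210:420
GCD = 210
Simplified = 1:2
As a decimal: 1/2 = 0.50


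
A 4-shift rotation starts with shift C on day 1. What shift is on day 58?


Shift D

Shifts: A, B, C, D
Start: C (index 2)
Day 58: (2 + 58 - 1) mod 4
= 59 mod 4
= 3
Index 3 → shift D


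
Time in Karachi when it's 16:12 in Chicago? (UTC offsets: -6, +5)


Time difference = UTC+5 - UTC-6 = +11 hours
New hour = (16 + 11) mod 24
= 27 mod 24 = 3
Minutes unchanged → 03:12; 27 ≥ 24 → next day

03:12 (next day)


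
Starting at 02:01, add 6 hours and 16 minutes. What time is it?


08:17

Start: 121 minutes from midnight
Add: 376 minutes
Total: 497 minutes
Hours: 497 ÷ 60 = 8 remainder 17


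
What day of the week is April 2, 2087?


Wednesday

Zeller's congruence:
q=2, m=4, k=87, j=20
h = (2 + ⌊13×5/5⌋ + 87 + ⌊87/4⌋ + ⌊20/4⌋ - 2×20) mod 7
= (2 + 13 + 87 + 21 + 5 - 40) mod 7
= 88 mod 7 = 4
h=4 → Wednesday


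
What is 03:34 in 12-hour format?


Hour: 3
3 < 12 → AM

3:34 AM


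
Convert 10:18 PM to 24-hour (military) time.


22:18

Input: 10:18 PM
PM: 10 + 12 = 22


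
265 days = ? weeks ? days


37 weeks 6 days

Weeks: 265 ÷ 7 = 37 remainder 6


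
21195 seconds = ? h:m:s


Hours: 21195 ÷ 3600 = 5 remainder 3195
Minutes: 3195 ÷ 60 = 53 remainder 15
Seconds: 15

5h 53m 15s


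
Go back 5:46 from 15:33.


Start: 933 minutes from midnight
Subtract: 346 minutes
Remaining: 933 - 346 = 587
Hours: 9, Minutes: 47

09:47


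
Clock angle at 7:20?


Hour hand = 7×30 + 20×0.5 = 220.0°
Minute hand = 20×6 = 120°
Difference = |220.0 - 120| = 100.0°

100.0°


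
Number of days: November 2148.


30 days

Month: November (month 11)
November has 30 days


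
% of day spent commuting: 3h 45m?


15.6%

Time: 225 minutes
Day: 1440 minutes
Percentage = (225/1440) × 100 ≈ 15.6%


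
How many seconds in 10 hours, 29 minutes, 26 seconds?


37766 seconds

Hours: 10 × 3600 = 36000
Minutes: 29 × 60 = 1740
Seconds: 26
Total = 36000 + 1740 + 26 = 37766


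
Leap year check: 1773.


No

Rules: divisible by 4 AND (not by 100 OR by 400)
1773 ÷ 4 = 443 remainder 1 → not divisible by 4
Not divisible by 4 → not a leap year


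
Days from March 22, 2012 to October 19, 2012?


211 days

From March 22, 2012 to October 19, 2012
Rest of March 2012: 31 - 22 = 9
Full months: April 30, May 31, June 30, July 31, August 31, September 30
Days into October 2012: 19
Total = 9 + 30 + 31 + 30 + 31 + 31 + 30 + 19 = 211 days


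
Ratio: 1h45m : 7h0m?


Duration 1: 105 minutes
Duration 2: 420 minutes
Ratio = 105:420
GCD = 105
Simplified = 1:4
As a decimal: 1/4 = 0.25

1:4 (0.25)


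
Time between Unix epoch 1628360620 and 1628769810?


409190 seconds (113.7 hours / 4.74 days)

Difference = 1628769810 - 1628360620 = 409190 seconds
In hours: 409190 / 3600 ≈ 113.7
In days: 409190 / 86400 ≈ 4.74


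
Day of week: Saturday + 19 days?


Thursday

Start: Saturday (index 5)
(5 + 19) mod 7
= 24 mod 7
= 3
Index 3 → Thursday


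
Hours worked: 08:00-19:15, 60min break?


Total time = (19×60+15) - (8×60+0)
= 1155 - 480 = 675 min
Minus break: 675 - 60 = 615 min
= 10h 15m

10h 15m (615 minutes)


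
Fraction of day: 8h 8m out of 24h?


0.3389 (33.89%)

Total minutes: 8×60 + 8 = 488
Day = 24×60 = 1440 minutes
Fraction = 488/1440 ≈ 0.3389
As a percentage: 488/1440 × 100 ≈ 33.89%


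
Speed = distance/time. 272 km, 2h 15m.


Distance: 272 km
Time: 2h 15m = 135 min = 135/60 = 9/4 hours
Speed = 272 ÷ (9/4) = 272 × 4 / 9 = 1088/9 ≈ 120.9 km/h

120.9 km/h


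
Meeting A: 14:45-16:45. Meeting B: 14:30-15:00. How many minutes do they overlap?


Meeting A: 885-1005 (in minutes from midnight)
Meeting B: 870-900
Overlap start = max(885, 870) = 885
Overlap end = min(1005, 900) = 900
Overlap = max(0, 900 - 885) = 15 min

15 minutes


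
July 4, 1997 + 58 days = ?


Start: July 4, 1997
Add 58 days
July 4 → August 1: 31 - 4 + 1 = 28 days (58 - 28 = 30 left)
August 1 + 30 = August 31, 1997

August 31, 1997


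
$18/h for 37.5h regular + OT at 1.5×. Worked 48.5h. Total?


$972.00

Regular: 37.5h × $18 = $675.00
Overtime: 48.5 - 37.5 = 11.0h
OT pay: 11.0h × $18 × 1.5 = $297.00
Total = $675.00 + $297.00 = $972.00


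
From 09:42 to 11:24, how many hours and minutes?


1h 42m

End time in minutes: 11×60 + 24 = 684
Start time in minutes: 9×60 + 42 = 582
Difference = 684 - 582 = 102 minutes
= 1 hours 42 minutes


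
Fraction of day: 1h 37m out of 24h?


Total minutes: 1×60 + 37 = 97
Day = 24×60 = 1440 minutes
Fraction = 97/1440 ≈ 0.0674
As a percentage: 97/1440 × 100 ≈ 6.74%

0.0674 (6.74%)


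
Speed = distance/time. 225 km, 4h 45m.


47.4 km/h

Distance: 225 km
Time: 4h 45m = 285 min = 285/60 = 19/4 hours
Speed = 225 ÷ (19/4) = 225 × 4 / 19 = 900/19 ≈ 47.4 km/h


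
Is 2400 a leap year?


Rules: divisible by 4 AND (not by 100 OR by 400)
2400 ÷ 4 = 600 exactly → divisible by 4
2400 ÷ 100 = 24 exactly → divisible by 100
2400 ÷ 400 = 6 exactly → divisible by 400
Divisible by 400 → leap year

Yes


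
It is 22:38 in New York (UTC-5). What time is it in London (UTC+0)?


03:38 (next day)

Time difference = UTC+0 - UTC-5 = +5 hours
New hour = (22 + 5) mod 24
= 27 mod 24 = 3
Minutes unchanged → 03:38; 27 ≥ 24 → next day


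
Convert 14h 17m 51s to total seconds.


Hours: 14 × 3600 = 50400
Minutes: 17 × 60 = 1020
Seconds: 51
Total = 50400 + 1020 + 51 = 51471

51471 seconds


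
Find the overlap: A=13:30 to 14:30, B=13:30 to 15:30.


60 minutes

Meeting A: 810-870 (in minutes from midnight)
Meeting B: 810-930
Overlap start = max(810, 810) = 810
Overlap end = min(870, 930) = 870
Overlap = max(0, 870 - 810) = 60 min


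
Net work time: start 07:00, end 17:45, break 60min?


9h 45m (585 minutes)

Total time = (17×60+45) - (7×60+0)
= 1065 - 420 = 645 min
Minus break: 645 - 60 = 585 min
= 9h 45m


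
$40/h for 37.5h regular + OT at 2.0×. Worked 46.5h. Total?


Regular: 37.5h × $40 = $1500.00
Overtime: 46.5 - 37.5 = 9.0h
OT pay: 9.0h × $40 × 2.0 = $720.00
Total = $1500.00 + $720.00 = $2220.00

$2220.00


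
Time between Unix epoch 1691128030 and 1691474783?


Difference = 1691474783 - 1691128030 = 346753 seconds
In hours: 346753 / 3600 ≈ 96.3
In days: 346753 / 86400 ≈ 4.01

346753 seconds (96.3 hours / 4.01 days)


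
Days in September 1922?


Month: September (month 9)
September has 30 days

30 days


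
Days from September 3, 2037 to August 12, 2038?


343 days

From September 3, 2037 to August 12, 2038
Rest of September 2037: 30 - 3 = 27
Full months: October 31, November 30, December 31, January 31, February 2038 28, March 31, April 30, May 31, June 30, July 31
Days into August 2038: 12
Total = 27 + 31 + 30 + 31 + 31 + 28 + 31 + 30 + 31 + 30 + 31 + 12 = 343 days


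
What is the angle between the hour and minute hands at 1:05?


Hour hand = 1×30 + 5×0.5 = 32.5°
Minute hand = 5×6 = 30°
Difference = |32.5 - 30| = 2.5°

2.5°


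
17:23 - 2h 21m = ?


Start: 1043 minutes from midnight
Subtract: 141 minutes
Remaining: 1043 - 141 = 902
Hours: 15, Minutes: 2

15:02


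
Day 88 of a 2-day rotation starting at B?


Shifts: A, B
Start: B (index 1)
Day 88: (1 + 88 - 1) mod 2
= 88 mod 2
= 0
Index 0 → shift A

Shift A


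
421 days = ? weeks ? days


Weeks: 421 ÷ 7 = 60 remainder 1

60 weeks 1 days


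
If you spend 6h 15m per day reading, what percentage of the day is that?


26.0%

Time: 375 minutes
Day: 1440 minutes
Percentage = (375/1440) × 100 ≈ 26.0%


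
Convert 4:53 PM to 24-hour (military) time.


16:53

Input: 4:53 PM
PM: 4 + 12 = 16


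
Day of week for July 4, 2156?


Sunday

Zeller's congruence:
q=4, m=7, k=56, j=21
h = (4 + ⌊13×8/5⌋ + 56 + ⌊56/4⌋ + ⌊21/4⌋ - 2×21) mod 7
= (4 + 20 + 56 + 14 + 5 - 42) mod 7
= 57 mod 7 = 1
h=1 → Sunday


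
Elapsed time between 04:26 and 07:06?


2h 40m

End time in minutes: 7×60 + 6 = 426
Start time in minutes: 4×60 + 26 = 266
Difference = 426 - 266 = 160 minutes
= 2 hours 40 minutes


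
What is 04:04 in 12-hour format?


4:04 AM

Hour: 4
4 < 12 → AM


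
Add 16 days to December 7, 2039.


December 23, 2039

Start: December 7, 2039
Add 16 days
December 7 + 16 = December 23, 2039


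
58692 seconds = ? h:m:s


16h 18m 12s

Hours: 58692 ÷ 3600 = 16 remainder 1092
Minutes: 1092 ÷ 60 = 18 remainder 12
Seconds: 12


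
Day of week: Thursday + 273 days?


Thursday

Start: Thursday (index 3)
(3 + 273) mod 7
= 276 mod 7
= 3
Index 3 → Thursday


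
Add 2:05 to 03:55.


Start: 235 minutes from midnight
Add: 125 minutes
Total: 360 minutes
Hours: 360 ÷ 60 = 6 remainder 0

06:00


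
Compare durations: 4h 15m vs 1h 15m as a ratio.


Duration 1: 255 minutes
Duration 2: 75 minutes
Ratio = 255:75
GCD = 15
Simplified = 17:5
As a decimal: 17/5 = 3.40

17:5 (3.40)


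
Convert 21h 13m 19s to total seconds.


76399 seconds

Hours: 21 × 3600 = 75600
Minutes: 13 × 60 = 780
Seconds: 19
Total = 75600 + 780 + 19 = 76399


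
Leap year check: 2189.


Rules: divisible by 4 AND (not by 100 OR by 400)
2189 ÷ 4 = 547 remainder 1 → not divisible by 4
Not divisible by 4 → not a leap year

No


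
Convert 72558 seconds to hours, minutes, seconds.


Hours: 72558 ÷ 3600 = 20 remainder 558
Minutes: 558 ÷ 60 = 9 remainder 18
Seconds: 18

20h 9m 18s


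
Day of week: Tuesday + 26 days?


Start: Tuesday (index 1)
(1 + 26) mod 7
= 27 mod 7
= 6
Index 6 → Sunday

Sunday


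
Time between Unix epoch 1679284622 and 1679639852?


355230 seconds (98.7 hours / 4.11 days)

Difference = 1679639852 - 1679284622 = 355230 seconds
In hours: 355230 / 3600 ≈ 98.7
In days: 355230 / 86400 ≈ 4.11


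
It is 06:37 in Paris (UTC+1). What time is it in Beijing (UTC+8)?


Time difference = UTC+8 - UTC+1 = +7 hours
New hour = (6 + 7) mod 24
= 13 mod 24 = 13
Minutes unchanged → 13:37

13:37


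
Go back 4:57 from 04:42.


Start: 282 minutes from midnight
Subtract: 297 minutes
Remaining: 282 - 297 = -15
Negative → add 24×60 = 1425
Hours: 23, Minutes: 45

23:45


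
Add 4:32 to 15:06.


Start: 906 minutes from midnight
Add: 272 minutes
Total: 1178 minutes
Hours: 1178 ÷ 60 = 19 remainder 38

19:38


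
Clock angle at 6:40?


Hour hand = 6×30 + 40×0.5 = 200.0°
Minute hand = 40×6 = 240°
Difference = |200.0 - 240| = 40.0°

40.0°


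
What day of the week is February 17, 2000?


Thursday

Zeller's congruence:
q=17, m=14, k=99, j=19
h = (17 + ⌊13×15/5⌋ + 99 + ⌊99/4⌋ + ⌊19/4⌋ - 2×19) mod 7
= (17 + 39 + 99 + 24 + 4 - 38) mod 7
= 145 mod 7 = 5
h=5 → Thursday


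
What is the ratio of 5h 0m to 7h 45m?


Duration 1: 300 minutes
Duration 2: 465 minutes
Ratio = 300:465
GCD = 15
Simplified = 20:31
As a decimal: 20/31 ≈ 0.65

20:31 (0.65)


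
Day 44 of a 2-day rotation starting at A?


Shifts: A, B
Start: A (index 0)
Day 44: (0 + 44 - 1) mod 2
= 43 mod 2
= 1
Index 1 → shift B

Shift B


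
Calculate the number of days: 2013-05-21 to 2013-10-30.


From May 21, 2013 to October 30, 2013
Rest of May 2013: 31 - 21 = 10
Full months: June 30, July 31, August 31, September 30
Days into October 2013: 30
Total = 10 + 30 + 31 + 31 + 30 + 30 = 162 days

162 days


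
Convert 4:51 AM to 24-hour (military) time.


04:51

Input: 4:51 AM
AM hour stays: 4


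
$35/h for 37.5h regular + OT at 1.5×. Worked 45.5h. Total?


$1732.50

Regular: 37.5h × $35 = $1312.50
Overtime: 45.5 - 37.5 = 8.0h
OT pay: 8.0h × $35 × 1.5 = $420.00
Total = $1312.50 + $420.00 = $1732.50


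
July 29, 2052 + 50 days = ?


Start: July 29, 2052
Add 50 days
July 29 → August 1: 31 - 29 + 1 = 3 days (50 - 3 = 47 left)
August 1 → September 1: 31 - 1 + 1 = 31 days (47 - 31 = 16 left)
September 1 + 16 = September 17, 2052

September 17, 2052


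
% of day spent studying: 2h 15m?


Time: 135 minutes
Day: 1440 minutes
Percentage = (135/1440) × 100 ≈ 9.4%

9.4%


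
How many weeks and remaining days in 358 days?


51 weeks 1 days

Weeks: 358 ÷ 7 = 51 remainder 1


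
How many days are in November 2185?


Month: November (month 11)
November has 30 days

30 days


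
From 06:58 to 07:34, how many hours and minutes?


0h 36m

End time in minutes: 7×60 + 34 = 454
Start time in minutes: 6×60 + 58 = 418
Difference = 454 - 418 = 36 minutes
= 0 hours 36 minutes


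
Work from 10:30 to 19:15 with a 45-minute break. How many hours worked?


Total time = (19×60+15) - (10×60+30)
= 1155 - 630 = 525 min
Minus break: 525 - 45 = 480 min
= 8h 0m

8h 0m (480 minutes)


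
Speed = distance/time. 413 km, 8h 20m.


Distance: 413 km
Time: 8h 20m = 500 min = 500/60 = 25/3 hours
Speed = 413 ÷ (25/3) = 413 × 3 / 25 = 1239/25 ≈ 49.6 km/h

49.6 km/h


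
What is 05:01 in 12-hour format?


5:01 AM

Hour: 5
5 < 12 → AM


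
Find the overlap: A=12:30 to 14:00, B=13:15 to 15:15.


Meeting A: 750-840 (in minutes from midnight)
Meeting B: 795-915
Overlap start = max(750, 795) = 795
Overlap end = min(840, 915) = 840
Overlap = max(0, 840 - 795) = 45 min

45 minutes


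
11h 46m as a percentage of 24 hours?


Total minutes: 11×60 + 46 = 706
Day = 24×60 = 1440 minutes
Fraction = 706/1440 ≈ 0.4903
As a percentage: 706/1440 × 100 ≈ 49.03%

0.4903 (49.03%)


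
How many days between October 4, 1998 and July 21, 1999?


290 days

From October 4, 1998 to July 21, 1999
Rest of October 1998: 31 - 4 = 27
Full months: November 30, December 31, January 31, February 1999 28, March 31, April 30, May 31, June 30
Days into July 1999: 21
Total = 27 + 30 + 31 + 31 + 28 + 31 + 30 + 31 + 30 + 21 = 290 days


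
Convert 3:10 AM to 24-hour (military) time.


03:10

Input: 3:10 AM
AM hour stays: 3


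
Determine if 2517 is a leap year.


Rules: divisible by 4 AND (not by 100 OR by 400)
2517 ÷ 4 = 629 remainder 1 → not divisible by 4
Not divisible by 4 → not a leap year

No


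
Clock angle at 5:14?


Hour hand = 5×30 + 14×0.5 = 157.0°
Minute hand = 14×6 = 84°
Difference = |157.0 - 84| = 73.0°

73.0°


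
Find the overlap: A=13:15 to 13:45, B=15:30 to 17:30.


Meeting A: 795-825 (in minutes from midnight)
Meeting B: 930-1050
Overlap start = max(795, 930) = 930
Overlap end = min(825, 1050) = 825
Overlap = max(0, 825 - 930) = 0 min

0 minutes


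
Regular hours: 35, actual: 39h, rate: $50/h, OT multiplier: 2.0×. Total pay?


$2150.00

Regular: 35h × $50 = $1750.00
Overtime: 39 - 35 = 4h
OT pay: 4h × $50 × 2.0 = $400.00
Total = $1750.00 + $400.00 = $2150.00
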